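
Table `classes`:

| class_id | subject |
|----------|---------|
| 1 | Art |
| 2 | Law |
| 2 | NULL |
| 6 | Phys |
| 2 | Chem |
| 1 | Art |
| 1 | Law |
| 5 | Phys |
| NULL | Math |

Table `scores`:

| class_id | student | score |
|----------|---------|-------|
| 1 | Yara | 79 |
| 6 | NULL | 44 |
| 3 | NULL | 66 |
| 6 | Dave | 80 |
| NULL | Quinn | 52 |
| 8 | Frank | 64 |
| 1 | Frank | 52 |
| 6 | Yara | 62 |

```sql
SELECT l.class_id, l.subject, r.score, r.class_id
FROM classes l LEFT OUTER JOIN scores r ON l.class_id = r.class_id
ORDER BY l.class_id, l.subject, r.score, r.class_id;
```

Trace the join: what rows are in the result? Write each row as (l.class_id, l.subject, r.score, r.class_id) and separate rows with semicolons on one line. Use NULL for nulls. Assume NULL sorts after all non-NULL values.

LEFT JOIN keeps every row from `classes`; unmatched rows get NULL for `scores`'s columns.
Matching on l.class_id = r.class_id. A NULL in a compared column never satisfies the condition.
Matched pairs: 9; unmatched l rows kept: 5.

(1, Art, 52, 1); (1, Art, 52, 1); (1, Art, 79, 1); (1, Art, 79, 1); (1, Law, 52, 1); (1, Law, 79, 1); (2, Chem, NULL, NULL); (2, Law, NULL, NULL); (2, NULL, NULL, NULL); (5, Phys, NULL, NULL); (6, Phys, 44, 6); (6, Phys, 62, 6); (6, Phys, 80, 6); (NULL, Math, NULL, NULL)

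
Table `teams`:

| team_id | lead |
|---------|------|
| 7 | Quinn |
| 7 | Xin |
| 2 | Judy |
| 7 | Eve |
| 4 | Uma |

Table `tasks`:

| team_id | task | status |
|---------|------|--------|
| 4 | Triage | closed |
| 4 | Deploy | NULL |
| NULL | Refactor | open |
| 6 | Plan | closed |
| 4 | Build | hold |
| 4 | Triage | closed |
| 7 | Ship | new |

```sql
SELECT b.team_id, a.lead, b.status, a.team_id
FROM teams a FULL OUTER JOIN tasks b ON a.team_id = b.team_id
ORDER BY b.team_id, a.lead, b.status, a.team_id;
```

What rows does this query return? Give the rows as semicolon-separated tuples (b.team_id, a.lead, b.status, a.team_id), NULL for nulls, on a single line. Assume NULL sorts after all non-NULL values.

FULL OUTER JOIN keeps every row from both sides; unmatched rows get NULL for the other side's columns.
Matching on a.team_id = b.team_id. A NULL in a compared column never satisfies the condition.
- team_id=7: 1 matching b row(s), so 1 row(s) emitted.
- team_id=7: 1 matching b row(s), so 1 row(s) emitted.
- team_id=2: no b row matches, row kept with b columns NULL.
- team_id=7: 1 matching b row(s), so 1 row(s) emitted.
- team_id=4: 4 matching b row(s), so 4 row(s) emitted.
- plus 2 unmatched b row(s), each kept with NULL a columns.
After projecting and ordering:
b.team_id | a.lead | b.status | a.team_id
4 | Uma | closed | 4
4 | Uma | closed | 4
4 | Uma | hold | 4
4 | Uma | NULL | 4
6 | NULL | closed | NULL
7 | Eve | new | 7
7 | Quinn | new | 7
7 | Xin | new | 7
NULL | Judy | NULL | 2
NULL | NULL | open | NULL

(4, Uma, closed, 4); (4, Uma, closed, 4); (4, Uma, hold, 4); (4, Uma, NULL, 4); (6, NULL, closed, NULL); (7, Eve, new, 7); (7, Quinn, new, 7); (7, Xin, new, 7); (NULL, Judy, NULL, 2); (NULL, NULL, open, NULL)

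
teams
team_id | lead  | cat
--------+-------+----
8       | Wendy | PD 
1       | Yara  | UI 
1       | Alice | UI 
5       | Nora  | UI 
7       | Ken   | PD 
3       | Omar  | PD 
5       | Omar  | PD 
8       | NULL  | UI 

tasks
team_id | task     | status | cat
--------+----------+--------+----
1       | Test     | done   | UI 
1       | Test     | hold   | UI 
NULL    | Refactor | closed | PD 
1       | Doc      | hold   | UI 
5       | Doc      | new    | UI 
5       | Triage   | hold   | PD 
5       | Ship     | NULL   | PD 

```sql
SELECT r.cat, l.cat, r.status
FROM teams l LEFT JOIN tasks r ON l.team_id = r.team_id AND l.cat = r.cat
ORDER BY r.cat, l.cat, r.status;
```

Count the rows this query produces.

13

LEFT JOIN keeps every row from `teams`; unmatched rows get NULL for `tasks`'s columns.
Matching on l.team_id = r.team_id AND l.cat = r.cat. A NULL in a compared column never satisfies the condition.
- team_id=8, cat=PD: no r row matches, row kept with r columns NULL.
- team_id=1, cat=UI: 3 matching r row(s), so 3 row(s) emitted.
- team_id=1, cat=UI: 3 matching r row(s), so 3 row(s) emitted.
- team_id=5, cat=UI: 1 matching r row(s), so 1 row(s) emitted.
- team_id=7, cat=PD: no r row matches, row kept with r columns NULL.
- team_id=3, cat=PD: no r row matches, row kept with r columns NULL.
- team_id=5, cat=PD: 2 matching r row(s), so 2 row(s) emitted.
- team_id=8, cat=UI: no r row matches, row kept with r columns NULL.
Total: 9 matched + 4 padded = 13 rows.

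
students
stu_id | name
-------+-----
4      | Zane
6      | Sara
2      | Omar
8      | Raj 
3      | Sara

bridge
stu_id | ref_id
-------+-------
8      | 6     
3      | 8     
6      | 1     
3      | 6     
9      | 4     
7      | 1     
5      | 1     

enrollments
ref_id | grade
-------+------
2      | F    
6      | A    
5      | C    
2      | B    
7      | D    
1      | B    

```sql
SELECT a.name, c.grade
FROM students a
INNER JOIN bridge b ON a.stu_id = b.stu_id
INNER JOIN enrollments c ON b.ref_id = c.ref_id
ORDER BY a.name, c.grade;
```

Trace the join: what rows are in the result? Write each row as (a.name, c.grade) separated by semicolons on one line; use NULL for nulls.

Evaluate left to right. First `students a INNER JOIN bridge b` on stu_id: 4 row(s).
Then INNER JOIN `enrollments c` on ref_id: keep only rows whose b.ref_id appears in c.

(Raj, A); (Sara, A); (Sara, B)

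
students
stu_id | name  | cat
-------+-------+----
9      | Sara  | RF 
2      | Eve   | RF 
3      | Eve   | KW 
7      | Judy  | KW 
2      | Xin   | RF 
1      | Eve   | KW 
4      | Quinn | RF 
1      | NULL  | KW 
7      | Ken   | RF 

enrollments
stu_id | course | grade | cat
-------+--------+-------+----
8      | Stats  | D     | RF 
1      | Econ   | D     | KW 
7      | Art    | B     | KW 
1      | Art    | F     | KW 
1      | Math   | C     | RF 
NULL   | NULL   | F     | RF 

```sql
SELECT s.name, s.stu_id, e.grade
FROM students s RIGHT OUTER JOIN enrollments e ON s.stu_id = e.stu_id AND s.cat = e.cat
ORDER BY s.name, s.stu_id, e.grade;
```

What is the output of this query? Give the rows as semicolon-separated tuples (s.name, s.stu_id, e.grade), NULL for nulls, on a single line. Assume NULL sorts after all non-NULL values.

(Eve, 1, D); (Eve, 1, F); (Judy, 7, B); (NULL, 1, D); (NULL, 1, F); (NULL, NULL, C); (NULL, NULL, D); (NULL, NULL, F)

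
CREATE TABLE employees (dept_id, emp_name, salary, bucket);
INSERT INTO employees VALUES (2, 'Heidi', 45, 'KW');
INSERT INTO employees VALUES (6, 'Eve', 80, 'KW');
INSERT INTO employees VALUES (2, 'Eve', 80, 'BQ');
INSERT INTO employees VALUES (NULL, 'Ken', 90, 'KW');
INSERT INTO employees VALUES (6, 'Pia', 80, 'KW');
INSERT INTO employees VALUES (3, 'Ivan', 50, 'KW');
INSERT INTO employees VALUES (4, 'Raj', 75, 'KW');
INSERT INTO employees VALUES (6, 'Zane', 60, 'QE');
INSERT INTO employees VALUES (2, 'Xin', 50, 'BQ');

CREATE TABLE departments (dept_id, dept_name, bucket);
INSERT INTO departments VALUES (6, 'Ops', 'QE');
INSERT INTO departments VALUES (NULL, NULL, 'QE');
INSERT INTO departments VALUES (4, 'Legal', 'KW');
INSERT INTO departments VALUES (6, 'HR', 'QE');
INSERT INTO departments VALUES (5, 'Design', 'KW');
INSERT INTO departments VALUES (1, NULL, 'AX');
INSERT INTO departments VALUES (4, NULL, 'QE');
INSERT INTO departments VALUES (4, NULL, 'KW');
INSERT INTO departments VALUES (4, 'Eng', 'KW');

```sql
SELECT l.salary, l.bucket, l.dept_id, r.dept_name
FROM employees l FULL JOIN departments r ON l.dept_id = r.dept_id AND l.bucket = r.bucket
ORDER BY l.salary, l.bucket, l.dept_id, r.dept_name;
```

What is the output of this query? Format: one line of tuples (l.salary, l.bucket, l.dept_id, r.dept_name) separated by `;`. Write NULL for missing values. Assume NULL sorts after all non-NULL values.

(45, KW, 2, NULL); (50, BQ, 2, NULL); (50, KW, 3, NULL); (60, QE, 6, HR); (60, QE, 6, Ops); (75, KW, 4, Eng); (75, KW, 4, Legal); (75, KW, 4, NULL); (80, BQ, 2, NULL); (80, KW, 6, NULL); (80, KW, 6, NULL); (90, KW, NULL, NULL); (NULL, NULL, NULL, Design); (NULL, NULL, NULL, NULL); (NULL, NULL, NULL, NULL); (NULL, NULL, NULL, NULL)

FULL OUTER JOIN keeps every row from both sides; unmatched rows get NULL for the other side's columns.
Matching on l.dept_id = r.dept_id AND l.bucket = r.bucket. A NULL in a compared column never satisfies the condition.
Matched pairs: 5; unmatched l rows kept: 7; unmatched r rows kept: 4.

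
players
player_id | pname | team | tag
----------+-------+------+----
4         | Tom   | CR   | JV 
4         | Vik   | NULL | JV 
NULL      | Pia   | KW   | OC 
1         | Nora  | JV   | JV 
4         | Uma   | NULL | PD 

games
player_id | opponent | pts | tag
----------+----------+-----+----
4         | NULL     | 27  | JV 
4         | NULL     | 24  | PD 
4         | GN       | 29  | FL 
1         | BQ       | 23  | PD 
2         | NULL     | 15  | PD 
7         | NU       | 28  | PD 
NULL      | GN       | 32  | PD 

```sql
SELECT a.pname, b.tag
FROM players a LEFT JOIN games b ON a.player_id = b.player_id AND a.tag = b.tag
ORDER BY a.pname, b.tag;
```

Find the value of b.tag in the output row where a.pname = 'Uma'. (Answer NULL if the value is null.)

PD

LEFT JOIN keeps every row from `players`; unmatched rows get NULL for `games`'s columns.
Matching on a.player_id = b.player_id AND a.tag = b.tag. A NULL in a compared column never satisfies the condition.
- a (player_id=4, tag=JV) pairs with 1 row(s) of b.
- a (player_id=4, tag=JV) pairs with 1 row(s) of b.
- a (player_id=NULL, tag=OC) has no partner → padded with NULL.
- a (player_id=1, tag=JV) has no partner → padded with NULL.
- a (player_id=4, tag=PD) pairs with 1 row(s) of b.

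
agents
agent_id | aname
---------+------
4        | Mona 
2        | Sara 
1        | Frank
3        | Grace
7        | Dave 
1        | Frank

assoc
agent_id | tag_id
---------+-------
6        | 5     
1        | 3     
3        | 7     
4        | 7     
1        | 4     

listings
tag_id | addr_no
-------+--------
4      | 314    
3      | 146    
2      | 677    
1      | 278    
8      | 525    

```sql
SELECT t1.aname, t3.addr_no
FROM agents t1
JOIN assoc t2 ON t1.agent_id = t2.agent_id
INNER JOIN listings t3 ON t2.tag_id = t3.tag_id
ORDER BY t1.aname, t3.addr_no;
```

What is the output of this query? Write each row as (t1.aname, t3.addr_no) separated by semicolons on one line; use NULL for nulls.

Evaluate left to right. First `agents t1 INNER JOIN assoc t2` on agent_id: 6 row(s).
Then INNER JOIN `listings t3` on tag_id: keep only rows whose t2.tag_id appears in t3.

(Frank, 146); (Frank, 146); (Frank, 314); (Frank, 314)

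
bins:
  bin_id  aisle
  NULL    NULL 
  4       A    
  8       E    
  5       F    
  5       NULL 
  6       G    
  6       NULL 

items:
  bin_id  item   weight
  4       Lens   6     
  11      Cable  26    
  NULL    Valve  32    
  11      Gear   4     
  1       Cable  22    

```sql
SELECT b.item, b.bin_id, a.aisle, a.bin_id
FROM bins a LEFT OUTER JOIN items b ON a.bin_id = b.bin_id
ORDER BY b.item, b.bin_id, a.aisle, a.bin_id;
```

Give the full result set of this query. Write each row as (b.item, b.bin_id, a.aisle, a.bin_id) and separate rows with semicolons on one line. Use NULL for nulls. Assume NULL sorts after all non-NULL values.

LEFT JOIN keeps every row from `bins`; unmatched rows get NULL for `items`'s columns.
Matching on a.bin_id = b.bin_id. A NULL in a compared column never satisfies the condition.
- bin_id=NULL: no b row matches, row kept with b columns NULL.
- bin_id=4: 1 matching b row(s), so 1 row(s) emitted.
- bin_id=8: no b row matches, row kept with b columns NULL.
- bin_id=5: no b row matches, row kept with b columns NULL.
- bin_id=5: no b row matches, row kept with b columns NULL.
- bin_id=6: no b row matches, row kept with b columns NULL.
- bin_id=6: no b row matches, row kept with b columns NULL.
After projecting and ordering:
b.item | b.bin_id | a.aisle | a.bin_id
Lens | 4 | A | 4
NULL | NULL | E | 8
NULL | NULL | F | 5
NULL | NULL | G | 6
NULL | NULL | NULL | 5
NULL | NULL | NULL | 6
NULL | NULL | NULL | NULL

(Lens, 4, A, 4); (NULL, NULL, E, 8); (NULL, NULL, F, 5); (NULL, NULL, G, 6); (NULL, NULL, NULL, 5); (NULL, NULL, NULL, 6); (NULL, NULL, NULL, NULL)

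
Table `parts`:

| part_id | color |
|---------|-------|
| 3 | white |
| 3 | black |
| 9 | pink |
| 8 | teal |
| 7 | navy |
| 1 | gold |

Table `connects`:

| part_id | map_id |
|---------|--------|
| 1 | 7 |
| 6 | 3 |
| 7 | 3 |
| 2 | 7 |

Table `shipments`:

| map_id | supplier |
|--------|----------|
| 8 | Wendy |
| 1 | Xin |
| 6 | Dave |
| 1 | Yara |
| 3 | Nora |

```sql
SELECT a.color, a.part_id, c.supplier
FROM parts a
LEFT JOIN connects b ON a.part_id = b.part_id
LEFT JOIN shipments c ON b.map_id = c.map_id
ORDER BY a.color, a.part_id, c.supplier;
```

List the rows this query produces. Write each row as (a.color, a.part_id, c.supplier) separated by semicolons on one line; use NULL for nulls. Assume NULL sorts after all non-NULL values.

(black, 3, NULL); (gold, 1, NULL); (navy, 7, Nora); (pink, 9, NULL); (teal, 8, NULL); (white, 3, NULL)

Joins associate left-to-right: parts LEFT JOIN connects on part_id gives 6 intermediate row(s).
Then LEFT JOIN `shipments c` on map_id: each of those 6 rows is kept; rows whose b.map_id has no match in c get NULL for c's columns.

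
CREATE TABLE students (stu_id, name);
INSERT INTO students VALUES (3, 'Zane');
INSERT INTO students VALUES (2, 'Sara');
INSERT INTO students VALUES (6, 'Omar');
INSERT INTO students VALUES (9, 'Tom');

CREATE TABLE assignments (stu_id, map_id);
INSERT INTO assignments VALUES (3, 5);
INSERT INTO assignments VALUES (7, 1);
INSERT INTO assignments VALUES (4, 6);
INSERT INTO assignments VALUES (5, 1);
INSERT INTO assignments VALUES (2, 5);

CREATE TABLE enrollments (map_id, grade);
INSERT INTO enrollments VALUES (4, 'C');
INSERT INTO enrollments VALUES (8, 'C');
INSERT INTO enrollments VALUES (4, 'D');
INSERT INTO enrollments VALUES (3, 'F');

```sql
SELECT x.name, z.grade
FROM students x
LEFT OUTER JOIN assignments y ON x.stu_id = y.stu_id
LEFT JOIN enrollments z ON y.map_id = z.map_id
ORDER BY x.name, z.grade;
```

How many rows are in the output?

4

Step 1 — x LEFT JOIN y on stu_id → 4 row(s).
Then LEFT JOIN `enrollments z` on map_id: each of those 4 rows is kept; rows whose y.map_id has no match in z get NULL for z's columns.
Result: 4 row(s).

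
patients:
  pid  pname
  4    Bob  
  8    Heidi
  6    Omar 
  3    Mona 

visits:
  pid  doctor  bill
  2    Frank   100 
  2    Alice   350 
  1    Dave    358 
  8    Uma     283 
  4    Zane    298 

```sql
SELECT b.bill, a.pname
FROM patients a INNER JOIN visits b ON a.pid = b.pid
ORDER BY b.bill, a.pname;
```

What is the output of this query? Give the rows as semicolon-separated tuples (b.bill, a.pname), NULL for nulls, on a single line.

INNER JOIN keeps only pairs where the ON condition holds.
Matching on a.pid = b.pid.
- pid=4: 1 matching b row(s), so 1 row(s) emitted.
- pid=8: 1 matching b row(s), so 1 row(s) emitted.
- pid=6: no matching b row, dropped.
- pid=3: no matching b row, dropped.
After projecting and ordering:
b.bill | a.pname
283 | Heidi
298 | Bob

(283, Heidi); (298, Bob)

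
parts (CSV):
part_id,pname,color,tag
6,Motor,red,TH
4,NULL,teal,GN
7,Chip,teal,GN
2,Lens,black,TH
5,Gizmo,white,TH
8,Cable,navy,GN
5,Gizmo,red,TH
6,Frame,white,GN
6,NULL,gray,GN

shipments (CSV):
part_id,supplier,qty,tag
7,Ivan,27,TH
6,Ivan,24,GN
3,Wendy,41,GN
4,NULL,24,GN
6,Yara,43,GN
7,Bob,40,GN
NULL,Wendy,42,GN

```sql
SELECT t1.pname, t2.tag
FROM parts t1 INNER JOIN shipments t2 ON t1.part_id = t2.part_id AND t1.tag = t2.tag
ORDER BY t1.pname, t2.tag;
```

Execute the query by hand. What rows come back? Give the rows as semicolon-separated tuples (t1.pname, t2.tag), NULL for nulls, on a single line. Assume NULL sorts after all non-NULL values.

(Chip, GN); (Frame, GN); (Frame, GN); (NULL, GN); (NULL, GN); (NULL, GN)

INNER JOIN keeps only pairs where the ON condition holds.
Matching on t1.part_id = t2.part_id AND t1.tag = t2.tag. A NULL in a compared column never satisfies the condition.
- part_id=6, tag=TH: no matching t2 row, dropped.
- part_id=4, tag=GN: 1 matching t2 row(s), so 1 row(s) emitted.
- part_id=7, tag=GN: 1 matching t2 row(s), so 1 row(s) emitted.
- part_id=2, tag=TH: no matching t2 row, dropped.
- part_id=5, tag=TH: no matching t2 row, dropped.
- part_id=8, tag=GN: no matching t2 row, dropped.
- part_id=5, tag=TH: no matching t2 row, dropped.
- part_id=6, tag=GN: 2 matching t2 row(s), so 2 row(s) emitted.
- part_id=6, tag=GN: 2 matching t2 row(s), so 2 row(s) emitted.
After projecting and ordering:
t1.pname | t2.tag
Chip | GN
Frame | GN
Frame | GN
NULL | GN
NULL | GN
NULL | GN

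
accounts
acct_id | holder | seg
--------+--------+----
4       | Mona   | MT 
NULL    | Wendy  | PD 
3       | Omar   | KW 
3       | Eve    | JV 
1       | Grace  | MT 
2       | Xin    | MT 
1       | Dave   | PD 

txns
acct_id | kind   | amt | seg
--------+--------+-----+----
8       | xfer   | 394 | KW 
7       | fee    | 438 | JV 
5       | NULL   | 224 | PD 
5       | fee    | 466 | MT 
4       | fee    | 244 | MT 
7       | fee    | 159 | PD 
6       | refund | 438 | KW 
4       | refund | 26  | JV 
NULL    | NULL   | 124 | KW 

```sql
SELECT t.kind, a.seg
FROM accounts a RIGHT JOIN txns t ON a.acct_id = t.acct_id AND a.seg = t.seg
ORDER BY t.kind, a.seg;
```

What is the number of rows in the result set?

RIGHT JOIN keeps every row from `txns`; unmatched rows get NULL for `accounts`'s columns.
Matching on a.acct_id = t.acct_id AND a.seg = t.seg. A NULL in a compared column never satisfies the condition.
- acct_id=4, seg=MT: 1 matching t row(s), so 1 row(s) emitted.
- acct_id=NULL, seg=PD: no matching t row.
- acct_id=3, seg=KW: no matching t row.
- acct_id=3, seg=JV: no matching t row.
- acct_id=1, seg=MT: no matching t row.
- acct_id=2, seg=MT: no matching t row.
- acct_id=1, seg=PD: no matching t row.
- 8 row(s) from t found no a partner → padded with NULL.
Total: 1 matched + 8 padded = 9 rows.

9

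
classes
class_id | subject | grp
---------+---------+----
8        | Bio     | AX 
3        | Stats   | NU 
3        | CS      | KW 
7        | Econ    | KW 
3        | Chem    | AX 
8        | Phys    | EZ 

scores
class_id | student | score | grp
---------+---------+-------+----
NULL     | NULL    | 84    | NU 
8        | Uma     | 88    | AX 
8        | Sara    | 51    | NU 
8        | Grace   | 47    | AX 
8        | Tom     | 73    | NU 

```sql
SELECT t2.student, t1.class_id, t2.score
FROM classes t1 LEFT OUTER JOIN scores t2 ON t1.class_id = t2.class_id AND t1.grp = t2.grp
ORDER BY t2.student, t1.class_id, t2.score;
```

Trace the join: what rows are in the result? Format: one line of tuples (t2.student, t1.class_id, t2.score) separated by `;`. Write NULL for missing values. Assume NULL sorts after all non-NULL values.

(Grace, 8, 47); (Uma, 8, 88); (NULL, 3, NULL); (NULL, 3, NULL); (NULL, 3, NULL); (NULL, 7, NULL); (NULL, 8, NULL)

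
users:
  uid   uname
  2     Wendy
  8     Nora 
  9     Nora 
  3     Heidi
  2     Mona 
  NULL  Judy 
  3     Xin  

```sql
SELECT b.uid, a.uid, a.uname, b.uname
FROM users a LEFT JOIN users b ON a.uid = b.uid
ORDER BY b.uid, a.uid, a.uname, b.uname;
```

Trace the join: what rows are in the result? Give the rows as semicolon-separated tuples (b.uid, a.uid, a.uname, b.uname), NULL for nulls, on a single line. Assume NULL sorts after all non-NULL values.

LEFT JOIN keeps every row from `users a`; unmatched rows get NULL for `users b`'s columns.
Matching on a.uid = b.uid. A NULL in a compared column never satisfies the condition.
- a[0] uid=2 → 2 match(es) in b → 2 row(s).
- a[1] uid=8 → 1 match(es) in b → 1 row(s).
- a[2] uid=9 → 1 match(es) in b → 1 row(s).
- a[3] uid=3 → 2 match(es) in b → 2 row(s).
- a[4] uid=2 → 2 match(es) in b → 2 row(s).
- a[5] uid=NULL → no match; kept with NULLs on the b side.
- a[6] uid=3 → 2 match(es) in b → 2 row(s).

(2, 2, Mona, Mona); (2, 2, Mona, Wendy); (2, 2, Wendy, Mona); (2, 2, Wendy, Wendy); (3, 3, Heidi, Heidi); (3, 3, Heidi, Xin); (3, 3, Xin, Heidi); (3, 3, Xin, Xin); (8, 8, Nora, Nora); (9, 9, Nora, Nora); (NULL, NULL, Judy, NULL)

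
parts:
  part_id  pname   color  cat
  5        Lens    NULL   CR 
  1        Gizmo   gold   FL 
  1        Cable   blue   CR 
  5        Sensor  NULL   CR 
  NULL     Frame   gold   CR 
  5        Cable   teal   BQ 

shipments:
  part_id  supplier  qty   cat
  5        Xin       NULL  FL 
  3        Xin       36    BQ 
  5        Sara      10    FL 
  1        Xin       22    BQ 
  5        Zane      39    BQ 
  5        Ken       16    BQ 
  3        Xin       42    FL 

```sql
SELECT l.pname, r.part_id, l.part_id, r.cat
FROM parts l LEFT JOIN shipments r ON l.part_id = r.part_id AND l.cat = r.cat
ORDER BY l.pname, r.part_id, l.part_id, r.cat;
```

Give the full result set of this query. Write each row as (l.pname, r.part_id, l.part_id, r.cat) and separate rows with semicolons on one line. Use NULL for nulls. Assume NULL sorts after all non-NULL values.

LEFT JOIN keeps every row from `parts`; unmatched rows get NULL for `shipments`'s columns.
Matching on l.part_id = r.part_id AND l.cat = r.cat. A NULL in a compared column never satisfies the condition.
- l row (part_id=5, cat=CR): no match → kept, r columns NULL.
- l row (part_id=1, cat=FL): no match → kept, r columns NULL.
- l row (part_id=1, cat=CR): no match → kept, r columns NULL.
- l row (part_id=5, cat=CR): no match → kept, r columns NULL.
- l row (part_id=NULL, cat=CR): no match → kept, r columns NULL.
- l row (part_id=5, cat=BQ): matches 2 r row(s) → 2 output row(s).
After projecting and ordering:
l.pname | r.part_id | l.part_id | r.cat
Cable | 5 | 5 | BQ
Cable | 5 | 5 | BQ
Cable | NULL | 1 | NULL
Frame | NULL | NULL | NULL
Gizmo | NULL | 1 | NULL
Lens | NULL | 5 | NULL
Sensor | NULL | 5 | NULL

(Cable, 5, 5, BQ); (Cable, 5, 5, BQ); (Cable, NULL, 1, NULL); (Frame, NULL, NULL, NULL); (Gizmo, NULL, 1, NULL); (Lens, NULL, 5, NULL); (Sensor, NULL, 5, NULL)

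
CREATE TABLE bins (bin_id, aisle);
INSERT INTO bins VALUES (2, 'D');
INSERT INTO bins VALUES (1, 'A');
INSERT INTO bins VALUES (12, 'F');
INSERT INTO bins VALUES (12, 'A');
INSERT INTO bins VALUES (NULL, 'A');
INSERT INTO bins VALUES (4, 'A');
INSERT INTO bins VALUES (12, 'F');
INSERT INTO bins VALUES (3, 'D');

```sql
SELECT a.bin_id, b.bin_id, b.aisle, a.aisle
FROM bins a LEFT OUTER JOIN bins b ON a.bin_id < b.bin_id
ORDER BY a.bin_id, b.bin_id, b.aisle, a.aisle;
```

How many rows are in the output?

22

LEFT JOIN keeps every row from `bins a`; unmatched rows get NULL for `bins b`'s columns.
Matching on a.bin_id < b.bin_id. A NULL in a compared column never satisfies the condition.
- bin_id=2: 5 matching b row(s), so 5 row(s) emitted.
- bin_id=1: 6 matching b row(s), so 6 row(s) emitted.
- bin_id=12: no b row matches, row kept with b columns NULL.
- bin_id=12: no b row matches, row kept with b columns NULL.
- bin_id=NULL: no b row matches, row kept with b columns NULL.
- bin_id=4: 3 matching b row(s), so 3 row(s) emitted.
- bin_id=12: no b row matches, row kept with b columns NULL.
- bin_id=3: 4 matching b row(s), so 4 row(s) emitted.
Total: 18 matched + 4 padded = 22 rows.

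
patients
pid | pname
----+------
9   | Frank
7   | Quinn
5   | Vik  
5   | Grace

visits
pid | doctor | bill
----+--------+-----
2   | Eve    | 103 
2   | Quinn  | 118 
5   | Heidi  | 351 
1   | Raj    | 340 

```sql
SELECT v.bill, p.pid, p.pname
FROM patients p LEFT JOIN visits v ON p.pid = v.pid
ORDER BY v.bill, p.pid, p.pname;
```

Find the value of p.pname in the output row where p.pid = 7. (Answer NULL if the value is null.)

LEFT JOIN keeps every row from `patients`; unmatched rows get NULL for `visits`'s columns.
Matching on p.pid = v.pid.
Matched pairs: 2; unmatched p rows kept: 2.

Quinn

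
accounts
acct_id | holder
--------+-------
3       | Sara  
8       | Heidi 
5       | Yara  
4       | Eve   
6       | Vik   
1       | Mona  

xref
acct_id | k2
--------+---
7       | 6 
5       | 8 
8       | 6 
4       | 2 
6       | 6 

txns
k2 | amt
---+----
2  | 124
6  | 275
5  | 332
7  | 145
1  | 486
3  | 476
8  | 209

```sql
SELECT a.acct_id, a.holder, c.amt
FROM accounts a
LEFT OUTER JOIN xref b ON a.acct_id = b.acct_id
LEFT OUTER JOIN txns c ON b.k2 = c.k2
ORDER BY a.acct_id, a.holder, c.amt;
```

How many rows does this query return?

Step 1 — a LEFT JOIN b on acct_id → 6 row(s).
Then LEFT JOIN `txns c` on k2: each of those 6 rows is kept; rows whose b.k2 has no match in c get NULL for c's columns.
Result: 6 row(s).

6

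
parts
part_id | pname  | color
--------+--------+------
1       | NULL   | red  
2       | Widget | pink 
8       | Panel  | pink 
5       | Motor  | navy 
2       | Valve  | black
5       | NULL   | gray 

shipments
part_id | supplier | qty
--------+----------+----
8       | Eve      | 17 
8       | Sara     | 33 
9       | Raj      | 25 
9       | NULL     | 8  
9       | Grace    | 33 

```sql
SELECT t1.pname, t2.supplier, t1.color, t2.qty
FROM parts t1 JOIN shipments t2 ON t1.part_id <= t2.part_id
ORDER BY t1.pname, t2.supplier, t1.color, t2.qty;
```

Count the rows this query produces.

30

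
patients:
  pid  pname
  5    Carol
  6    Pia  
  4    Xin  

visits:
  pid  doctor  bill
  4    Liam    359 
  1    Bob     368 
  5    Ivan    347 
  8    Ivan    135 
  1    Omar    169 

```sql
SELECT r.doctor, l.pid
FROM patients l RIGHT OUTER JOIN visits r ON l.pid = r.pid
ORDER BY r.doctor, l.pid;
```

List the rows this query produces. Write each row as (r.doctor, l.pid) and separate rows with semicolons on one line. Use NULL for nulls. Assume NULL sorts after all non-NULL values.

RIGHT JOIN keeps every row from `visits`; unmatched rows get NULL for `patients`'s columns.
Matching on l.pid = r.pid.
- pid=5: 1 matching r row(s), so 1 row(s) emitted.
- pid=6: no matching r row.
- pid=4: 1 matching r row(s), so 1 row(s) emitted.
- 3 row(s) from r found no l partner → padded with NULL.
After projecting and ordering:
r.doctor | l.pid
Bob | NULL
Ivan | 5
Ivan | NULL
Liam | 4
Omar | NULL

(Bob, NULL); (Ivan, 5); (Ivan, NULL); (Liam, 4); (Omar, NULL)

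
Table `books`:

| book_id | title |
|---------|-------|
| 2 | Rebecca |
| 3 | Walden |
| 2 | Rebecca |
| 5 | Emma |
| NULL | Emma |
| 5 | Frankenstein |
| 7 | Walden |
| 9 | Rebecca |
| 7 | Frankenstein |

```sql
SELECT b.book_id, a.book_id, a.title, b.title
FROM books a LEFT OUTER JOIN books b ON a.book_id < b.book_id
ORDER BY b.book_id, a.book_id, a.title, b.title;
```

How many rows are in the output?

LEFT JOIN keeps every row from `books a`; unmatched rows get NULL for `books b`'s columns.
Matching on a.book_id < b.book_id. A NULL in a compared column never satisfies the condition.
Matched pairs: 25; unmatched a rows kept: 2.
Total: 25 matched + 2 padded = 27 rows.

27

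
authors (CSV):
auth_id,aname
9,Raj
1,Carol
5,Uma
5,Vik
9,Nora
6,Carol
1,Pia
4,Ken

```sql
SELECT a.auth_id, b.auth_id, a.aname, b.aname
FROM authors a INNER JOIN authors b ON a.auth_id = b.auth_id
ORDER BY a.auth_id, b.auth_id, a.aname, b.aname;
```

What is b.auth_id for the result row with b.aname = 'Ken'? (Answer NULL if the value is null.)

4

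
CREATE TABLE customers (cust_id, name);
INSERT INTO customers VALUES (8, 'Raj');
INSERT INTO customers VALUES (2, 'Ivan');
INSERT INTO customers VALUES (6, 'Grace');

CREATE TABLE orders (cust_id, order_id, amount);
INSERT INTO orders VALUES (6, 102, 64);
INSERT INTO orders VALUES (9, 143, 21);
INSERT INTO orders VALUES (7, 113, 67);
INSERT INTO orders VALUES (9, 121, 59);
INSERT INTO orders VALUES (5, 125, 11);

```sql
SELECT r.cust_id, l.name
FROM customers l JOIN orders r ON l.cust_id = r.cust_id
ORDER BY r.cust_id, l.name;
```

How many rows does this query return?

1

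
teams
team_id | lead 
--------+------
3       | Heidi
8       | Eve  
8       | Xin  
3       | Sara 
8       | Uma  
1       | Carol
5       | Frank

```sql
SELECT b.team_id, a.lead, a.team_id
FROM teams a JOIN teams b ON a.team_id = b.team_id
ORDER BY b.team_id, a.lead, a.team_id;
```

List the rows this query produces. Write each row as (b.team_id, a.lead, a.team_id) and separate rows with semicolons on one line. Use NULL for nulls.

(1, Carol, 1); (3, Heidi, 3); (3, Heidi, 3); (3, Sara, 3); (3, Sara, 3); (5, Frank, 5); (8, Eve, 8); (8, Eve, 8); (8, Eve, 8); (8, Uma, 8); (8, Uma, 8); (8, Uma, 8); (8, Xin, 8); (8, Xin, 8); (8, Xin, 8)

INNER JOIN keeps only pairs where the ON condition holds.
Matching on a.team_id = b.team_id.
Matched pairs: 15.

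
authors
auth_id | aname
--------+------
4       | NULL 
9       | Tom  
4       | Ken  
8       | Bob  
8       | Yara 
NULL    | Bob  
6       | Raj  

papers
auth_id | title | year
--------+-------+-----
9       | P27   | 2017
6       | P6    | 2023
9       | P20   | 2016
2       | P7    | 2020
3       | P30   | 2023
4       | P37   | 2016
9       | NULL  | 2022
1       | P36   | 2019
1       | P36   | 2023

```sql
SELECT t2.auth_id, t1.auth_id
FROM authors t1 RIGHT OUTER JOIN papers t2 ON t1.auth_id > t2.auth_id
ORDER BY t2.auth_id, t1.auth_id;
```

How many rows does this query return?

RIGHT JOIN keeps every row from `papers`; unmatched rows get NULL for `authors`'s columns.
Matching on t1.auth_id > t2.auth_id. A NULL in a compared column never satisfies the condition.
- auth_id=4: 4 matching t2 row(s), so 4 row(s) emitted.
- auth_id=9: 6 matching t2 row(s), so 6 row(s) emitted.
- auth_id=4: 4 matching t2 row(s), so 4 row(s) emitted.
- auth_id=8: 6 matching t2 row(s), so 6 row(s) emitted.
- auth_id=8: 6 matching t2 row(s), so 6 row(s) emitted.
- auth_id=NULL: no matching t2 row.
- auth_id=6: 5 matching t2 row(s), so 5 row(s) emitted.
- 3 t2 row(s) had no t1 match → kept, t1 columns NULL.
Total: 31 matched + 3 padded = 34 rows.

34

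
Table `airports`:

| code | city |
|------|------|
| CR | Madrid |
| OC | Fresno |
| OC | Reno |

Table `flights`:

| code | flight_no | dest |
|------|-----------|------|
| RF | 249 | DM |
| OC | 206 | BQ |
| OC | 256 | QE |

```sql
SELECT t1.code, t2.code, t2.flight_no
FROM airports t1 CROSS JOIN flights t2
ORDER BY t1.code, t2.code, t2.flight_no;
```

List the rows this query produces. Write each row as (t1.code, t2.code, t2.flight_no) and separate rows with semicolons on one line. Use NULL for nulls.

CROSS JOIN pairs every row of `airports` with every row of `flights`: 3 × 3 = 9 rows.
After projecting and ordering:
t1.code | t2.code | t2.flight_no
CR | OC | 206
CR | OC | 256
CR | RF | 249
OC | OC | 206
OC | OC | 206
OC | OC | 256
OC | OC | 256
OC | RF | 249
OC | RF | 249

(CR, OC, 206); (CR, OC, 256); (CR, RF, 249); (OC, OC, 206); (OC, OC, 206); (OC, OC, 256); (OC, OC, 256); (OC, RF, 249); (OC, RF, 249)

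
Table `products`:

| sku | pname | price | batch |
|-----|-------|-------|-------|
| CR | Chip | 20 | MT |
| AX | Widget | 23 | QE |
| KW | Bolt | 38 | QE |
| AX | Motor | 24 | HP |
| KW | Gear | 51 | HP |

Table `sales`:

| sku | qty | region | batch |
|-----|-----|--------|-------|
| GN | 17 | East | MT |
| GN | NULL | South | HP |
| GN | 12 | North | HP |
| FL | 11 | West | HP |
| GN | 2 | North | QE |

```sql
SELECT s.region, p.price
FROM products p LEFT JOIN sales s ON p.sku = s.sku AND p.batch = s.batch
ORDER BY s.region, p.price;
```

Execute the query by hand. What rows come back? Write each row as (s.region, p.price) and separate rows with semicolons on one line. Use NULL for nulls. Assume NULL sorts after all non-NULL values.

(NULL, 20); (NULL, 23); (NULL, 24); (NULL, 38); (NULL, 51)

LEFT JOIN keeps every row from `products`; unmatched rows get NULL for `sales`'s columns.
Matching on p.sku = s.sku AND p.batch = s.batch.
Matched pairs: 0; unmatched p rows kept: 5.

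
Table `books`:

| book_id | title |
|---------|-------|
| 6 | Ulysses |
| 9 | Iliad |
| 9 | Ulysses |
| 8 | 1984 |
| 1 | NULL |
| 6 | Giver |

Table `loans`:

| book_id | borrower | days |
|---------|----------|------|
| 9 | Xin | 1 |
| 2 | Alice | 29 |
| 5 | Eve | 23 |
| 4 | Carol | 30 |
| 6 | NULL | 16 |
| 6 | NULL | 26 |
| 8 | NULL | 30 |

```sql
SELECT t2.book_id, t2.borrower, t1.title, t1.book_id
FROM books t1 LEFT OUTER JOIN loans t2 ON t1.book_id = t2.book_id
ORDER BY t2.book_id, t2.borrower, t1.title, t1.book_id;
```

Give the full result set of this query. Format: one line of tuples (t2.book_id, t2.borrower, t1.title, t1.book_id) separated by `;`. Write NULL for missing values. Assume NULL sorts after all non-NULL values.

(6, NULL, Giver, 6); (6, NULL, Giver, 6); (6, NULL, Ulysses, 6); (6, NULL, Ulysses, 6); (8, NULL, 1984, 8); (9, Xin, Iliad, 9); (9, Xin, Ulysses, 9); (NULL, NULL, NULL, 1)

LEFT JOIN keeps every row from `books`; unmatched rows get NULL for `loans`'s columns.
Matching on t1.book_id = t2.book_id.
- t1 row (book_id=6): matches 2 t2 row(s) → 2 output row(s).
- t1 row (book_id=9): matches 1 t2 row(s) → 1 output row(s).
- t1 row (book_id=9): matches 1 t2 row(s) → 1 output row(s).
- t1 row (book_id=8): matches 1 t2 row(s) → 1 output row(s).
- t1 row (book_id=1): no match → kept, t2 columns NULL.
- t1 row (book_id=6): matches 2 t2 row(s) → 2 output row(s).
After projecting and ordering:
t2.book_id | t2.borrower | t1.title | t1.book_id
6 | NULL | Giver | 6
6 | NULL | Giver | 6
6 | NULL | Ulysses | 6
6 | NULL | Ulysses | 6
8 | NULL | 1984 | 8
9 | Xin | Iliad | 9
9 | Xin | Ulysses | 9
NULL | NULL | NULL | 1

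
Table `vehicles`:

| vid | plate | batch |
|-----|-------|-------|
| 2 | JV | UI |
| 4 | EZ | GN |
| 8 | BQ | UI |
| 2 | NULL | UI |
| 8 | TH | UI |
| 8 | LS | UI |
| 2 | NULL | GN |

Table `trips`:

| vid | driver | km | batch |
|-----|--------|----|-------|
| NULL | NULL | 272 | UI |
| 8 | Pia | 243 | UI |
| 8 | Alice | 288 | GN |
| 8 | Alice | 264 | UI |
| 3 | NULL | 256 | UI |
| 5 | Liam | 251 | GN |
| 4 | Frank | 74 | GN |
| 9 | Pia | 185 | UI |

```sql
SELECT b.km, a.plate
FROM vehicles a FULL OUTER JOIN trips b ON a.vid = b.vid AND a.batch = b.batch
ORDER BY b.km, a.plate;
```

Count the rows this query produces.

15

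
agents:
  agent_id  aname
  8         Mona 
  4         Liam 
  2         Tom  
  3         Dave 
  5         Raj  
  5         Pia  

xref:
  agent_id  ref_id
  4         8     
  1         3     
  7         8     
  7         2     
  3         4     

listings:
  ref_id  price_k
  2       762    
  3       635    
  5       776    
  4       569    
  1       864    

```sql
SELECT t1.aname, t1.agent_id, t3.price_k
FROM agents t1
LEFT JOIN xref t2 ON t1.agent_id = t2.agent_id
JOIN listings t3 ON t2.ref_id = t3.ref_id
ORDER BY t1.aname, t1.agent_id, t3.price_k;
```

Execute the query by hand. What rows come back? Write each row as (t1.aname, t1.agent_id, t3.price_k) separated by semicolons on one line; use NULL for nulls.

(Dave, 3, 569)

Evaluate left to right. First `agents t1 LEFT JOIN xref t2` on agent_id: 6 row(s).
Then INNER JOIN `listings t3` on ref_id: keep only rows whose t2.ref_id appears in t3.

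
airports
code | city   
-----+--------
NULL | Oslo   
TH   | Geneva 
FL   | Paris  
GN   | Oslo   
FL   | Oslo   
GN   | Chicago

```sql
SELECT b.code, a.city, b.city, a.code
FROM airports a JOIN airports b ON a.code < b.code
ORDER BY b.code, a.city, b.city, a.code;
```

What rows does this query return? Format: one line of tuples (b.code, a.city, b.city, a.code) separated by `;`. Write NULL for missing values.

INNER JOIN keeps only pairs where the ON condition holds.
Matching on a.code < b.code. A NULL in a compared column never satisfies the condition.
Matched pairs: 8.

(GN, Oslo, Chicago, FL); (GN, Oslo, Oslo, FL); (GN, Paris, Chicago, FL); (GN, Paris, Oslo, FL); (TH, Chicago, Geneva, GN); (TH, Oslo, Geneva, FL); (TH, Oslo, Geneva, GN); (TH, Paris, Geneva, FL)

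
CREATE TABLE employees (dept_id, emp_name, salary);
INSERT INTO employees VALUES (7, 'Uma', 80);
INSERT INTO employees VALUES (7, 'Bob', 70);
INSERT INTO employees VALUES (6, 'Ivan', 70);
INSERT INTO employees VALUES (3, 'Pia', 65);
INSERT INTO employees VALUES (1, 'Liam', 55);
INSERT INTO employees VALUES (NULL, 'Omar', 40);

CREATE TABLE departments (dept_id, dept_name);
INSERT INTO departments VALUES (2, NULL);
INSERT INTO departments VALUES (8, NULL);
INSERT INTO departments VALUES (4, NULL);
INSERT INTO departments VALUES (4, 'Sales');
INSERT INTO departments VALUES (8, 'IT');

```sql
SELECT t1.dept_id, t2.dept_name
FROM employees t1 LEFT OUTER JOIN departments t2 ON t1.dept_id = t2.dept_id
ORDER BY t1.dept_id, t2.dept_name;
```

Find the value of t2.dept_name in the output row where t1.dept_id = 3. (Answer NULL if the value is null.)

NULL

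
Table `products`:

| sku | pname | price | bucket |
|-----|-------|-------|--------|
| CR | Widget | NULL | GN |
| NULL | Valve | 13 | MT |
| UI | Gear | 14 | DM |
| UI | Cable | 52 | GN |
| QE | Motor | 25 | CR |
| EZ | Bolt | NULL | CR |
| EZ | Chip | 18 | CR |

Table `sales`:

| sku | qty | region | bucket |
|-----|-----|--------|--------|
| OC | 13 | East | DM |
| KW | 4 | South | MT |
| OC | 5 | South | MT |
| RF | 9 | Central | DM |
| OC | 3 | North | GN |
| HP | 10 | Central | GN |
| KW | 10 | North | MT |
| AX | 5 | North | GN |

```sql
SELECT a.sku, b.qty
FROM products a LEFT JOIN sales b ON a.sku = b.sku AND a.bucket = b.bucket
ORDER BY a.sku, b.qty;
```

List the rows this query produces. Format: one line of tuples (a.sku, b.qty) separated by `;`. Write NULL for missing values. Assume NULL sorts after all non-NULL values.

(CR, NULL); (EZ, NULL); (EZ, NULL); (QE, NULL); (UI, NULL); (UI, NULL); (NULL, NULL)

LEFT JOIN keeps every row from `products`; unmatched rows get NULL for `sales`'s columns.
Matching on a.sku = b.sku AND a.bucket = b.bucket. A NULL in a compared column never satisfies the condition.
Matched pairs: 0; unmatched a rows kept: 7.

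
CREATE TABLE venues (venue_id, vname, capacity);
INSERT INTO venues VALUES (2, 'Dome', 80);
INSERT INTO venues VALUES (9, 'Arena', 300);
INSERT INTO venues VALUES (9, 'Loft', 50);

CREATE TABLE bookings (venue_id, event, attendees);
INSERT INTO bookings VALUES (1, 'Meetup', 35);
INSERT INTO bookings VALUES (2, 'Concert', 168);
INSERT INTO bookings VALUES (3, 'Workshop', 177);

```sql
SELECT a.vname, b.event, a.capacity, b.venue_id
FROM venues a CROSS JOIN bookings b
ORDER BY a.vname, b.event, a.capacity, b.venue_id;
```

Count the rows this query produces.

9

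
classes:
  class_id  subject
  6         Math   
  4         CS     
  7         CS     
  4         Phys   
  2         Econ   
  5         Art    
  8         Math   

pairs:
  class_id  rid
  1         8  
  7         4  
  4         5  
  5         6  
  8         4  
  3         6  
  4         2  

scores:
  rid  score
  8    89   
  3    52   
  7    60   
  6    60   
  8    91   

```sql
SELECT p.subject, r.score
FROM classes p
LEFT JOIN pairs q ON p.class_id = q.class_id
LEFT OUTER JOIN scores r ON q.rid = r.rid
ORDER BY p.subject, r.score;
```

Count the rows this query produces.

9

Evaluate left to right. First `classes p LEFT JOIN pairs q` on class_id: 9 row(s).
Then LEFT JOIN `scores r` on rid: each of those 9 rows is kept; rows whose q.rid has no match in r get NULL for r's columns.
Result: 9 row(s).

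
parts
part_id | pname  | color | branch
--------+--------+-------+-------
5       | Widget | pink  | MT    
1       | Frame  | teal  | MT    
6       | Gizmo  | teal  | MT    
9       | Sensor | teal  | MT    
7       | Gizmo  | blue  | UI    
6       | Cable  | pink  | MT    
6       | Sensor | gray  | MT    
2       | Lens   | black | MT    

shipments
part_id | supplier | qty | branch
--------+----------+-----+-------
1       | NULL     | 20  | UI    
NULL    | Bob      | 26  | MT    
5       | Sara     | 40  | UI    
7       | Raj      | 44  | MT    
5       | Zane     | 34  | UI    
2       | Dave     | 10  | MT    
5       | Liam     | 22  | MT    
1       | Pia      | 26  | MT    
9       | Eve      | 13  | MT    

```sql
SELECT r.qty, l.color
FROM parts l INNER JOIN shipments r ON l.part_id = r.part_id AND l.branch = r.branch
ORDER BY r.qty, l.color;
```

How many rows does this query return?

INNER JOIN keeps only pairs where the ON condition holds.
Matching on l.part_id = r.part_id AND l.branch = r.branch. A NULL in a compared column never satisfies the condition.
Matched pairs: 4.
Total: 4 rows.

4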